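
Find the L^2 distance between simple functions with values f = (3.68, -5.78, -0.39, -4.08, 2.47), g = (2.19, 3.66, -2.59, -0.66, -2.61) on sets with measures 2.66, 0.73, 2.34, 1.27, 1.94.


Step 1: Compute differences f_i - g_i:
  3.68 - 2.19 = 1.49
  -5.78 - 3.66 = -9.44
  -0.39 - -2.59 = 2.2
  -4.08 - -0.66 = -3.42
  2.47 - -2.61 = 5.08
Step 2: Compute |diff|^2 * measure for each set:
  |1.49|^2 * 2.66 = 2.2201 * 2.66 = 5.905466
  |-9.44|^2 * 0.73 = 89.1136 * 0.73 = 65.052928
  |2.2|^2 * 2.34 = 4.84 * 2.34 = 11.3256
  |-3.42|^2 * 1.27 = 11.6964 * 1.27 = 14.854428
  |5.08|^2 * 1.94 = 25.8064 * 1.94 = 50.064416
Step 3: Sum = 147.202838
Step 4: ||f-g||_2 = (147.202838)^(1/2) = 12.132718


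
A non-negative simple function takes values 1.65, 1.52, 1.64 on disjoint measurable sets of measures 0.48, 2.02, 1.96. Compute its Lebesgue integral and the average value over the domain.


Step 1: Integral = sum(value_i * measure_i)
= 1.65*0.48 + 1.52*2.02 + 1.64*1.96
= 0.792 + 3.0704 + 3.2144
= 7.0768
Step 2: Total measure of domain = 0.48 + 2.02 + 1.96 = 4.46
Step 3: Average value = 7.0768 / 4.46 = 1.586726


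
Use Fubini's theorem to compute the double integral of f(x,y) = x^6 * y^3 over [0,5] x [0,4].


By Fubini's theorem, the double integral factors as a product of single integrals:
Step 1: integral_0^5 x^6 dx = [x^7/7] from 0 to 5
     = 5^7/7 = 11160.714286
Step 2: integral_0^4 y^3 dy = [y^4/4] from 0 to 4
     = 4^4/4 = 64
Step 3: Double integral = 11160.714286 * 64 = 714285.714286


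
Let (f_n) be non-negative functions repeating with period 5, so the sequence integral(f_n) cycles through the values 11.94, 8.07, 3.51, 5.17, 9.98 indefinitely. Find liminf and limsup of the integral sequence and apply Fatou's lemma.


The sequence (integral(f_n)) is periodic with period 5, repeating the values 11.94, 8.07, 3.51, 5.17, 9.98 indefinitely.
Step 1: For a periodic sequence, every tail (a_m, a_(m+1), ...) contains all 5 period values infinitely often.
Step 2: Hence inf of every tail = min of the period values = min(11.94, 8.07, 3.51, 5.17, 9.98) = 3.51.
        liminf_n integral(f_n) = sup over m of (inf of tail from m) = 3.51.
Step 3: Similarly sup of every tail = max of the period values = 11.94.
        limsup_n integral(f_n) = 11.94.
Step 4: Fatou's lemma: integral(liminf_n f_n) <= liminf_n integral(f_n) = 3.51.
        So the integral of the pointwise liminf is at most 3.51.


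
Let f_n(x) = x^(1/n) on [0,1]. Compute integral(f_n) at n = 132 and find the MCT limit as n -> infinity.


At n = 132: f_132(x) = x^(1/132).
Step 1: integral(x^(1/132), 0, 1) = [x^(1/132+1) / (1/132+1)] from 0 to 1
     = 1 / (1/132 + 1) = 1 / ((132+1)/132) = 132/(132+1)
     = 132/133 = 0.992481
Step 2: As n -> infinity, f_n(x) = x^(1/n) -> 1 for x in (0,1], and f_n is increasing in n.
By MCT, lim_n integral(f_n) = integral(lim_n f_n) = integral(1, 0, 1) = 1.
Step 3: Verify convergence: 132/133 = 0.992481 -> 1


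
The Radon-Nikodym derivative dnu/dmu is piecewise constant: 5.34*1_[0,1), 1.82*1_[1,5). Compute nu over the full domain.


Integrate each piece of the Radon-Nikodym derivative:
Step 1: integral_0^1 5.34 dx = 5.34*(1-0) = 5.34*1 = 5.34
Step 2: integral_1^5 1.82 dx = 1.82*(5-1) = 1.82*4 = 7.28
Total: 5.34 + 7.28 = 12.62


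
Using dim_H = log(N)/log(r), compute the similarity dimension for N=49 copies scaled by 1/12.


For a self-similar set with N copies scaled by 1/r:
dim_H = log(N)/log(r) = log(49)/log(12)
= 3.89182/2.484907
= 1.566184


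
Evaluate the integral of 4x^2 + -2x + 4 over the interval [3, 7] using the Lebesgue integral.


The Lebesgue integral of a Riemann-integrable function agrees with the Riemann integral.
Antiderivative F(x) = (4/3)x^3 + (-2/2)x^2 + 4x
F(7) = (4/3)*7^3 + (-2/2)*7^2 + 4*7
     = (4/3)*343 + (-2/2)*49 + 4*7
     = 457.333333 + -49 + 28
     = 436.333333
F(3) = 39
Integral = F(7) - F(3) = 436.333333 - 39 = 397.333333


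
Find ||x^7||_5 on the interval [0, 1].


Step 1: ||f||_5 = (integral_0^1 |x^7|^5 dx)^(1/5)
     = (integral_0^1 x^35 dx)^(1/5)
Step 2: integral_0^1 x^35 dx = [x^36/(36)] from 0 to 1 = 1^36/36
     = 1/36 = 0.027778
Step 3: ||f||_5 = (0.027778)^(1/5) = 0.488359


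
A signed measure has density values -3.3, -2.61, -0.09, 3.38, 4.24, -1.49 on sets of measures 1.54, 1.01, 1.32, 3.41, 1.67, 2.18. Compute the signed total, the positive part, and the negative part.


Step 1: Compute signed measure on each set:
  Set 1: -3.3 * 1.54 = -5.082
  Set 2: -2.61 * 1.01 = -2.6361
  Set 3: -0.09 * 1.32 = -0.1188
  Set 4: 3.38 * 3.41 = 11.5258
  Set 5: 4.24 * 1.67 = 7.0808
  Set 6: -1.49 * 2.18 = -3.2482
Step 2: Total signed measure = (-5.082) + (-2.6361) + (-0.1188) + (11.5258) + (7.0808) + (-3.2482)
     = 7.5215
Step 3: Positive part mu+(X) = sum of positive contributions = 18.6066
Step 4: Negative part mu-(X) = |sum of negative contributions| = 11.0851


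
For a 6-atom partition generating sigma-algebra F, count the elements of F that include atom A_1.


Each element of F is a union of some subset S of the 6 atoms.
The element contains A_1 iff A_1 is in S.
So we count subsets S of {A_1,...,A_6} with A_1 in S: choose freely among the other 5 atoms.
Count = 2^(6-1) = 2^5 = 32.


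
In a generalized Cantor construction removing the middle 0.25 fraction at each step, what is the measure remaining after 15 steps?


Step 1: At each step, fraction remaining = 1 - 0.25 = 0.75
Step 2: After 15 steps, measure = (0.75)^15
Result = 0.013363


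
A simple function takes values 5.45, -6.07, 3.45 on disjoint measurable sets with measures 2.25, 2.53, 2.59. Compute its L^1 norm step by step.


Step 1: Compute |f_i|^1 for each value:
  |5.45|^1 = 5.45
  |-6.07|^1 = 6.07
  |3.45|^1 = 3.45
Step 2: Multiply by measures and sum:
  5.45 * 2.25 = 12.2625
  6.07 * 2.53 = 15.3571
  3.45 * 2.59 = 8.9355
Sum = 12.2625 + 15.3571 + 8.9355 = 36.5551
Step 3: Take the p-th root:
||f||_1 = (36.5551)^(1/1) = 36.5551


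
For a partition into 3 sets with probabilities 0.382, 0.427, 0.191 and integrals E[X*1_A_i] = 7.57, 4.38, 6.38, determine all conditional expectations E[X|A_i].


For each cell A_i: E[X|A_i] = E[X*1_A_i] / P(A_i)
Step 1: E[X|A_1] = 7.57 / 0.382 = 19.816754
Step 2: E[X|A_2] = 4.38 / 0.427 = 10.257611
Step 3: E[X|A_3] = 6.38 / 0.191 = 33.403141
Verification: E[X] = sum E[X*1_A_i] = 7.57 + 4.38 + 6.38 = 18.33


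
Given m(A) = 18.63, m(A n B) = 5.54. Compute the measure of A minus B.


m(A \ B) = m(A) - m(A n B)
= 18.63 - 5.54
= 13.09


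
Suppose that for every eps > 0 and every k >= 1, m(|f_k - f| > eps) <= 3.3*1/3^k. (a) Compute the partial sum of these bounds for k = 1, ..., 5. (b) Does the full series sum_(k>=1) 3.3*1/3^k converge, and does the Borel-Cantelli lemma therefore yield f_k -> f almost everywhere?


Step 1: List the terms 3.3*1/3^k for k = 1 to 5:
  k=1: 1.1
  k=2: 0.366667
  k=3: 0.122222
  k=4: 0.040741
  k=5: 0.01358
Step 2: Partial sum = 1.1 + 0.366667 + 0.122222 + 0.040741 + 0.01358
     = 1.64321
Step 3: The full series sum_(k>=1) 3.3*1/3^k converges (geometric series with ratio 1/3 < 1; a constant multiple of a convergent series converges).
Step 4: Fix eps > 0. Since sum_k m(|f_k - f| > eps) < infinity, the Borel-Cantelli lemma gives
        m(limsup_k {|f_k - f| > eps}) = 0, i.e. for a.e. x, |f_k(x) - f(x)| <= eps for all large k.
        Applying this with eps = 1/j for j = 1, 2, ... and intersecting the countably many full-measure sets,
        for a.e. x we get limsup_k |f_k(x) - f(x)| <= 1/j for every j, hence f_k -> f almost everywhere.
Conclusion: series converges; Borel-Cantelli yields f_k -> f a.e.


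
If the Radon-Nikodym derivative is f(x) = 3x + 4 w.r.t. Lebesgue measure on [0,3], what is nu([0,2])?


nu(A) = integral_A (dnu/dmu) dmu = integral_0^2 (3x + 4) dx
Step 1: Antiderivative F(x) = (3/2)x^2 + 4x
Step 2: F(2) = (3/2)*2^2 + 4*2 = 6 + 8 = 14
Step 3: F(0) = (3/2)*0^2 + 4*0 = 0.0 + 0 = 0.0
Step 4: nu([0,2]) = F(2) - F(0) = 14 - 0.0 = 14


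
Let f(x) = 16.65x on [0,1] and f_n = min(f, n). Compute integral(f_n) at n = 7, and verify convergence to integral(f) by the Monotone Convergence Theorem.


f(x) = 16.65x on [0,1]; f_n(x) = min(16.65x, n). At n = 7:
Step 1: f(x) reaches 7 at x = 7/16.65 = 0.42042
Step 2: integral(f_7) = integral(16.65x, 0, 0.42042) + integral(7, 0.42042, 1)
       = 16.65*0.42042^2/2 + 7*(1 - 0.42042)
       = 1.471471 + 4.057057
       = 5.528529
Step 3: As n -> infinity, f_n increases to f, so by MCT integral(f_n) -> integral(f) = 16.65/2 = 8.325.
Convergence: integral(f_7) = 5.528529 -> 8.325 as n -> infinity


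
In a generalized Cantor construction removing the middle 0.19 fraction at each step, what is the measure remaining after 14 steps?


Step 1: At each step, fraction remaining = 1 - 0.19 = 0.81
Step 2: After 14 steps, measure = (0.81)^14
Result = 0.052335


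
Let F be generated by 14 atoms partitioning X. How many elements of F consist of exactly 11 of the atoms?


Each element of F is a union of some subset of the 14 atoms.
Elements that are unions of exactly 11 atoms correspond to 11-element subsets of the 14 atoms.
Count = C(14, 11) = 14! / (11! * 3!) = 364.


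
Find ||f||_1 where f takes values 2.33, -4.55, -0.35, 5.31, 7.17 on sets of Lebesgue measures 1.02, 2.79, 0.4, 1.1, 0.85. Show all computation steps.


Step 1: Compute |f_i|^1 for each value:
  |2.33|^1 = 2.33
  |-4.55|^1 = 4.55
  |-0.35|^1 = 0.35
  |5.31|^1 = 5.31
  |7.17|^1 = 7.17
Step 2: Multiply by measures and sum:
  2.33 * 1.02 = 2.3766
  4.55 * 2.79 = 12.6945
  0.35 * 0.4 = 0.14
  5.31 * 1.1 = 5.841
  7.17 * 0.85 = 6.0945
Sum = 2.3766 + 12.6945 + 0.14 + 5.841 + 6.0945 = 27.1466
Step 3: Take the p-th root:
||f||_1 = (27.1466)^(1/1) = 27.1466


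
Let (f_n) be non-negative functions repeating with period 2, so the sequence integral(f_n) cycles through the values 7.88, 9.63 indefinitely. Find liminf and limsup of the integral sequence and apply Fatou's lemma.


The sequence (integral(f_n)) is periodic with period 2, repeating the values 7.88, 9.63 indefinitely.
Step 1: For a periodic sequence, every tail (a_m, a_(m+1), ...) contains all 2 period values infinitely often.
Step 2: Hence inf of every tail = min of the period values = min(7.88, 9.63) = 7.88.
        liminf_n integral(f_n) = sup over m of (inf of tail from m) = 7.88.
Step 3: Similarly sup of every tail = max of the period values = 9.63.
        limsup_n integral(f_n) = 9.63.
Step 4: Fatou's lemma: integral(liminf_n f_n) <= liminf_n integral(f_n) = 7.88.
        So the integral of the pointwise liminf is at most 7.88.


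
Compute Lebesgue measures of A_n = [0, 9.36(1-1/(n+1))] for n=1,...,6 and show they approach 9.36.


By continuity of measure from below: if A_n increases to A, then m(A_n) -> m(A).
Here A = [0, 9.36], so m(A) = 9.36
Step 1: a_1 = 9.36*(1 - 1/2) = 4.68, m(A_1) = 4.68
Step 2: a_2 = 9.36*(1 - 1/3) = 6.24, m(A_2) = 6.24
Step 3: a_3 = 9.36*(1 - 1/4) = 7.02, m(A_3) = 7.02
Step 4: a_4 = 9.36*(1 - 1/5) = 7.488, m(A_4) = 7.488
Step 5: a_5 = 9.36*(1 - 1/6) = 7.8, m(A_5) = 7.8
Step 6: a_6 = 9.36*(1 - 1/7) = 8.0229, m(A_6) = 8.0229
Limit: m(A_n) -> m([0,9.36]) = 9.36


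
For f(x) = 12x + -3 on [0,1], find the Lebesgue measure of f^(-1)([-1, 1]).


f^(-1)([-1, 1]) = {x : -1 <= 12x + -3 <= 1}
Solving: (-1 - -3)/12 <= x <= (1 - -3)/12
= [0.166667, 0.333333]
Intersecting with [0,1]: [0.166667, 0.333333]
Measure = 0.333333 - 0.166667 = 0.166667


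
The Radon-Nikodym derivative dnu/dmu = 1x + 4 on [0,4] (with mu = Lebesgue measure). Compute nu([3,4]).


nu(A) = integral_A (dnu/dmu) dmu = integral_3^4 (1x + 4) dx
Step 1: Antiderivative F(x) = (1/2)x^2 + 4x
Step 2: F(4) = (1/2)*4^2 + 4*4 = 8 + 16 = 24
Step 3: F(3) = (1/2)*3^2 + 4*3 = 4.5 + 12 = 16.5
Step 4: nu([3,4]) = F(4) - F(3) = 24 - 16.5 = 7.5


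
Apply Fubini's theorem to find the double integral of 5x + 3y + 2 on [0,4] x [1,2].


By Fubini, integrate in x first, then y.
Step 1: Fix y, integrate over x in [0,4]:
  integral(5x + 3y + 2, x=0..4)
  = 5*(4^2 - 0^2)/2 + (3y + 2)*(4 - 0)
  = 40 + (3y + 2)*4
  = 40 + 12y + 8
  = 48 + 12y
Step 2: Integrate over y in [1,2]:
  integral(48 + 12y, y=1..2)
  = 48*1 + 12*(2^2 - 1^2)/2
  = 48 + 18
  = 66


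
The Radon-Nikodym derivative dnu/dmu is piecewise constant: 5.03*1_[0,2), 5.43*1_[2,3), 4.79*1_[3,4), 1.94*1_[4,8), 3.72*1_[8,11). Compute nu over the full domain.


Integrate each piece of the Radon-Nikodym derivative:
Step 1: integral_0^2 5.03 dx = 5.03*(2-0) = 5.03*2 = 10.06
Step 2: integral_2^3 5.43 dx = 5.43*(3-2) = 5.43*1 = 5.43
Step 3: integral_3^4 4.79 dx = 4.79*(4-3) = 4.79*1 = 4.79
Step 4: integral_4^8 1.94 dx = 1.94*(8-4) = 1.94*4 = 7.76
Step 5: integral_8^11 3.72 dx = 3.72*(11-8) = 3.72*3 = 11.16
Total: 10.06 + 5.43 + 4.79 + 7.76 + 11.16 = 39.2


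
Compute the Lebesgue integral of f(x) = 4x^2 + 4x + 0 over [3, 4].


The Lebesgue integral of a Riemann-integrable function agrees with the Riemann integral.
Antiderivative F(x) = (4/3)x^3 + (4/2)x^2 + 0x
F(4) = (4/3)*4^3 + (4/2)*4^2 + 0*4
     = (4/3)*64 + (4/2)*16 + 0*4
     = 85.333333 + 32 + 0
     = 117.333333
F(3) = 54
Integral = F(4) - F(3) = 117.333333 - 54 = 63.333333


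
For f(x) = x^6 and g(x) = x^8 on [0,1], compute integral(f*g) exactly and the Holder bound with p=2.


Step 1: Exact integral of f*g = integral(x^14, 0, 1) = 1/15
     = 0.066667
Step 2: Holder bound with p=2, q=2:
  ||f||_p = (integral x^12 dx)^(1/2) = (1/13)^(1/2) = 0.27735
  ||g||_q = (integral x^16 dx)^(1/2) = (1/17)^(1/2) = 0.242536
Step 3: Holder bound = ||f||_p * ||g||_q = 0.27735 * 0.242536 = 0.067267
Verification: 0.066667 <= 0.067267 (Holder holds)


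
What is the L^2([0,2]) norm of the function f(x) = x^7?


Step 1: ||f||_2 = (integral_0^2 |x^7|^2 dx)^(1/2)
     = (integral_0^2 x^14 dx)^(1/2)
Step 2: integral_0^2 x^14 dx = [x^15/(15)] from 0 to 2 = 2^15/15
     = 32768/15 = 2184.533333
Step 3: ||f||_2 = (2184.533333)^(1/2) = 46.738992


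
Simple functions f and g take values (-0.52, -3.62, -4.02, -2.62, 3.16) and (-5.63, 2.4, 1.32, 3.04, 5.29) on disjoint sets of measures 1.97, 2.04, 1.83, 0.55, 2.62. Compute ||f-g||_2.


Step 1: Compute differences f_i - g_i:
  -0.52 - -5.63 = 5.11
  -3.62 - 2.4 = -6.02
  -4.02 - 1.32 = -5.34
  -2.62 - 3.04 = -5.66
  3.16 - 5.29 = -2.13
Step 2: Compute |diff|^2 * measure for each set:
  |5.11|^2 * 1.97 = 26.1121 * 1.97 = 51.440837
  |-6.02|^2 * 2.04 = 36.2404 * 2.04 = 73.930416
  |-5.34|^2 * 1.83 = 28.5156 * 1.83 = 52.183548
  |-5.66|^2 * 0.55 = 32.0356 * 0.55 = 17.61958
  |-2.13|^2 * 2.62 = 4.5369 * 2.62 = 11.886678
Step 3: Sum = 207.061059
Step 4: ||f-g||_2 = (207.061059)^(1/2) = 14.389616


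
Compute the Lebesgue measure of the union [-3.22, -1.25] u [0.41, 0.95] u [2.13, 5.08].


For pairwise disjoint intervals, m(union) = sum of lengths.
= (-1.25 - -3.22) + (0.95 - 0.41) + (5.08 - 2.13)
= 1.97 + 0.54 + 2.95
= 5.46


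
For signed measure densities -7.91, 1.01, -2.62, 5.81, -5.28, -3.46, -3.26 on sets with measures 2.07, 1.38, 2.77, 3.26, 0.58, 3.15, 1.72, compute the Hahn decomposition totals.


Step 1: Compute signed measure on each set:
  Set 1: -7.91 * 2.07 = -16.3737
  Set 2: 1.01 * 1.38 = 1.3938
  Set 3: -2.62 * 2.77 = -7.2574
  Set 4: 5.81 * 3.26 = 18.9406
  Set 5: -5.28 * 0.58 = -3.0624
  Set 6: -3.46 * 3.15 = -10.899
  Set 7: -3.26 * 1.72 = -5.6072
Step 2: Total signed measure = (-16.3737) + (1.3938) + (-7.2574) + (18.9406) + (-3.0624) + (-10.899) + (-5.6072)
     = -22.8653
Step 3: Positive part mu+(X) = sum of positive contributions = 20.3344
Step 4: Negative part mu-(X) = |sum of negative contributions| = 43.1997


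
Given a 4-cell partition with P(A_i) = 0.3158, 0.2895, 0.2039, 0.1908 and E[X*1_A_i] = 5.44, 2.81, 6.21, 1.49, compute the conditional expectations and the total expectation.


For each cell A_i: E[X|A_i] = E[X*1_A_i] / P(A_i)
Step 1: E[X|A_1] = 5.44 / 0.3158 = 17.226092
Step 2: E[X|A_2] = 2.81 / 0.2895 = 9.70639
Step 3: E[X|A_3] = 6.21 / 0.2039 = 30.456106
Step 4: E[X|A_4] = 1.49 / 0.1908 = 7.809224
Verification: E[X] = sum E[X*1_A_i] = 5.44 + 2.81 + 6.21 + 1.49 = 15.95


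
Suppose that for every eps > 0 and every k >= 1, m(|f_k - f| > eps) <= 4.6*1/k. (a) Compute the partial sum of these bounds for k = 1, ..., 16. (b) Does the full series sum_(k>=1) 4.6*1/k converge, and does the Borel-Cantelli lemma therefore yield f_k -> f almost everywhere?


Step 1: List the terms 4.6*1/k for k = 1 to 16:
  k=1: 4.6
  k=2: 2.3
  k=3: 1.533333
  k=4: 1.15
  k=5: 0.92
  k=6: 0.766667
  k=7: 0.657143
  k=8: 0.575
  k=9: 0.511111
  k=10: 0.46
  k=11: 0.418182
  k=12: 0.383333
  k=13: 0.353846
  k=14: 0.328571
  k=15: 0.306667
  k=16: 0.2875
Step 2: Partial sum = 4.6 + 2.3 + 1.533333 + 1.15 + 0.92 + 0.766667 + 0.657143 + 0.575 + 0.511111 + 0.46 + 0.418182 + 0.383333 + 0.353846 + 0.328571 + 0.306667 + 0.2875
     = 15.551353
Step 3: The full series sum_(k>=1) 4.6*1/k diverges (harmonic series, p = 1; a nonzero constant multiple of a divergent series diverges).
Step 4: The (first) Borel-Cantelli lemma requires a summable sequence of measures, so it does not apply here;
        from this bound alone no conclusion about a.e. convergence can be drawn (convergence in measure still
        gives an a.e.-convergent subsequence, but not a.e. convergence of the whole sequence).
Conclusion: series diverges; Borel-Cantelli is inconclusive about a.e. convergence of f_k.


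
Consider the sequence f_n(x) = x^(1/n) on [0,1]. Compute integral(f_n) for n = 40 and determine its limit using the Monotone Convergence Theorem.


At n = 40: f_40(x) = x^(1/40).
Step 1: integral(x^(1/40), 0, 1) = [x^(1/40+1) / (1/40+1)] from 0 to 1
     = 1 / (1/40 + 1) = 1 / ((40+1)/40) = 40/(40+1)
     = 40/41 = 0.97561
Step 2: As n -> infinity, f_n(x) = x^(1/n) -> 1 for x in (0,1], and f_n is increasing in n.
By MCT, lim_n integral(f_n) = integral(lim_n f_n) = integral(1, 0, 1) = 1.
Step 3: Verify convergence: 40/41 = 0.97561 -> 1


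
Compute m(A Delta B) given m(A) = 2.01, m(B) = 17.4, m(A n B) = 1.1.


m(A Delta B) = m(A) + m(B) - 2*m(A n B)
= 2.01 + 17.4 - 2*1.1
= 2.01 + 17.4 - 2.2
= 17.21


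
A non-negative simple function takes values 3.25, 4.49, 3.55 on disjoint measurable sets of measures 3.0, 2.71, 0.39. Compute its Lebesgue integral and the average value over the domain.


Step 1: Integral = sum(value_i * measure_i)
= 3.25*3.0 + 4.49*2.71 + 3.55*0.39
= 9.75 + 12.1679 + 1.3845
= 23.3024
Step 2: Total measure of domain = 3.0 + 2.71 + 0.39 = 6.1
Step 3: Average value = 23.3024 / 6.1 = 3.820066


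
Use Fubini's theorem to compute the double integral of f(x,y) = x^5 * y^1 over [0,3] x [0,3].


By Fubini's theorem, the double integral factors as a product of single integrals:
Step 1: integral_0^3 x^5 dx = [x^6/6] from 0 to 3
     = 3^6/6 = 121.5
Step 2: integral_0^3 y^1 dy = [y^2/2] from 0 to 3
     = 3^2/2 = 4.5
Step 3: Double integral = 121.5 * 4.5 = 546.75


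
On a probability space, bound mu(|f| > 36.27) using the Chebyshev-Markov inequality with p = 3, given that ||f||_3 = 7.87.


Chebyshev/Markov inequality: mu(|f| > eps) <= (||f||_p / eps)^p
Step 1: ||f||_3 / eps = 7.87 / 36.27 = 0.216984
Step 2: Raise to power p = 3:
  (0.216984)^3 = 0.010216
Step 3: Therefore mu(|f| > 36.27) <= 0.010216


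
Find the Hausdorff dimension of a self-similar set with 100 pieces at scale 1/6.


For a self-similar set with N copies scaled by 1/r:
dim_H = log(N)/log(r) = log(100)/log(6)
= 4.60517/1.791759
= 2.570194


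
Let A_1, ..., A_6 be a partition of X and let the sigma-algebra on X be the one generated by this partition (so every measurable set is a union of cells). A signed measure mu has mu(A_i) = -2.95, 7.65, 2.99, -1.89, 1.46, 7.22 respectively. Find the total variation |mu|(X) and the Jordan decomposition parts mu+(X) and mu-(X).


Step 1: Every measurable set is a union of atoms (the cells / points), so a Hahn decomposition is
  obtained by grouping atoms by sign: P = union of atoms with mu > 0, N = union of the remaining atoms.
  Atoms in P (indices): 2, 3, 5, 6;  atoms in N (indices): 1, 4
  Positive values: 7.65, 2.99, 1.46, 7.22
  Negative values: -2.95, -1.89
Step 2: mu+(X) = mu(P) = sum of positive atom values = 19.32
Step 3: mu-(X) = -mu(N) = sum of |negative atom values| = 4.84
Step 4: |mu|(X) = mu+(X) + mu-(X) = 19.32 + 4.84 = 24.16


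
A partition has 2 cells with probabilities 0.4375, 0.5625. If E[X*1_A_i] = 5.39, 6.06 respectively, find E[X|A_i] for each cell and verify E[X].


For each cell A_i: E[X|A_i] = E[X*1_A_i] / P(A_i)
Step 1: E[X|A_1] = 5.39 / 0.4375 = 12.32
Step 2: E[X|A_2] = 6.06 / 0.5625 = 10.773333
Verification: E[X] = sum E[X*1_A_i] = 5.39 + 6.06 = 11.45


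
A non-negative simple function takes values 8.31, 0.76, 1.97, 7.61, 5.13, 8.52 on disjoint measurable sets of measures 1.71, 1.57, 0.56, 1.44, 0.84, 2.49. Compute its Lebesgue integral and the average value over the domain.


Step 1: Integral = sum(value_i * measure_i)
= 8.31*1.71 + 0.76*1.57 + 1.97*0.56 + 7.61*1.44 + 5.13*0.84 + 8.52*2.49
= 14.2101 + 1.1932 + 1.1032 + 10.9584 + 4.3092 + 21.2148
= 52.9889
Step 2: Total measure of domain = 1.71 + 1.57 + 0.56 + 1.44 + 0.84 + 2.49 = 8.61
Step 3: Average value = 52.9889 / 8.61 = 6.154344


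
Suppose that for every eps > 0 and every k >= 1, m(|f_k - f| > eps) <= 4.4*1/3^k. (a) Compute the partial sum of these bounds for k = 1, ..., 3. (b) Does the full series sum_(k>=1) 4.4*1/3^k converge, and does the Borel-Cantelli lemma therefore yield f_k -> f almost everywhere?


Step 1: List the terms 4.4*1/3^k for k = 1 to 3:
  k=1: 1.466667
  k=2: 0.488889
  k=3: 0.162963
Step 2: Partial sum = 1.466667 + 0.488889 + 0.162963
     = 2.118519
Step 3: The full series sum_(k>=1) 4.4*1/3^k converges (geometric series with ratio 1/3 < 1; a constant multiple of a convergent series converges).
Step 4: Fix eps > 0. Since sum_k m(|f_k - f| > eps) < infinity, the Borel-Cantelli lemma gives
        m(limsup_k {|f_k - f| > eps}) = 0, i.e. for a.e. x, |f_k(x) - f(x)| <= eps for all large k.
        Applying this with eps = 1/j for j = 1, 2, ... and intersecting the countably many full-measure sets,
        for a.e. x we get limsup_k |f_k(x) - f(x)| <= 1/j for every j, hence f_k -> f almost everywhere.
Conclusion: series converges; Borel-Cantelli yields f_k -> f a.e.


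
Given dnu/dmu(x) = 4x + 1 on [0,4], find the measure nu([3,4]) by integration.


nu(A) = integral_A (dnu/dmu) dmu = integral_3^4 (4x + 1) dx
Step 1: Antiderivative F(x) = (4/2)x^2 + 1x
Step 2: F(4) = (4/2)*4^2 + 1*4 = 32 + 4 = 36
Step 3: F(3) = (4/2)*3^2 + 1*3 = 18 + 3 = 21
Step 4: nu([3,4]) = F(4) - F(3) = 36 - 21 = 15


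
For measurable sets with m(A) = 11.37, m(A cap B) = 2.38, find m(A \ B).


m(A \ B) = m(A) - m(A n B)
= 11.37 - 2.38
= 8.99


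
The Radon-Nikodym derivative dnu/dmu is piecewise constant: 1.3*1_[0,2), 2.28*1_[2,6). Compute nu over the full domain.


Integrate each piece of the Radon-Nikodym derivative:
Step 1: integral_0^2 1.3 dx = 1.3*(2-0) = 1.3*2 = 2.6
Step 2: integral_2^6 2.28 dx = 2.28*(6-2) = 2.28*4 = 9.12
Total: 2.6 + 9.12 = 11.72


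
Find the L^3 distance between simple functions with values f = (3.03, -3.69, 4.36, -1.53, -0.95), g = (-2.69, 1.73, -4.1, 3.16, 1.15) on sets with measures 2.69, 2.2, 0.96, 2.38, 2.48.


Step 1: Compute differences f_i - g_i:
  3.03 - -2.69 = 5.72
  -3.69 - 1.73 = -5.42
  4.36 - -4.1 = 8.46
  -1.53 - 3.16 = -4.69
  -0.95 - 1.15 = -2.1
Step 2: Compute |diff|^3 * measure for each set:
  |5.72|^3 * 2.69 = 187.149248 * 2.69 = 503.431477
  |-5.42|^3 * 2.2 = 159.220088 * 2.2 = 350.284194
  |8.46|^3 * 0.96 = 605.495736 * 0.96 = 581.275907
  |-4.69|^3 * 2.38 = 103.161709 * 2.38 = 245.524867
  |-2.1|^3 * 2.48 = 9.261 * 2.48 = 22.96728
Step 3: Sum = 1703.483725
Step 4: ||f-g||_3 = (1703.483725)^(1/3) = 11.942979


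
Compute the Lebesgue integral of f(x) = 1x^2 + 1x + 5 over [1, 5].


The Lebesgue integral of a Riemann-integrable function agrees with the Riemann integral.
Antiderivative F(x) = (1/3)x^3 + (1/2)x^2 + 5x
F(5) = (1/3)*5^3 + (1/2)*5^2 + 5*5
     = (1/3)*125 + (1/2)*25 + 5*5
     = 41.666667 + 12.5 + 25
     = 79.166667
F(1) = 5.833333
Integral = F(5) - F(1) = 79.166667 - 5.833333 = 73.333333


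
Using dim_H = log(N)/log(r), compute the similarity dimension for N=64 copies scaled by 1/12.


For a self-similar set with N copies scaled by 1/r:
dim_H = log(N)/log(r) = log(64)/log(12)
= 4.158883/2.484907
= 1.673658


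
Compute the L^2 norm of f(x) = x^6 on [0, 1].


Step 1: ||f||_2 = (integral_0^1 |x^6|^2 dx)^(1/2)
     = (integral_0^1 x^12 dx)^(1/2)
Step 2: integral_0^1 x^12 dx = [x^13/(13)] from 0 to 1 = 1^13/13
     = 1/13 = 0.076923
Step 3: ||f||_2 = (0.076923)^(1/2) = 0.27735


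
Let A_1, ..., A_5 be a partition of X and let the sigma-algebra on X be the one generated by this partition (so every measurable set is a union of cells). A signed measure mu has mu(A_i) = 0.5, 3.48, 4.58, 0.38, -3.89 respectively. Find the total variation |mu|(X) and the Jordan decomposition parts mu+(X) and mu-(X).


Step 1: Every measurable set is a union of atoms (the cells / points), so a Hahn decomposition is
  obtained by grouping atoms by sign: P = union of atoms with mu > 0, N = union of the remaining atoms.
  Atoms in P (indices): 1, 2, 3, 4;  atoms in N (indices): 5
  Positive values: 0.5, 3.48, 4.58, 0.38
  Negative values: -3.89
Step 2: mu+(X) = mu(P) = sum of positive atom values = 8.94
Step 3: mu-(X) = -mu(N) = sum of |negative atom values| = 3.89
Step 4: |mu|(X) = mu+(X) + mu-(X) = 8.94 + 3.89 = 12.83


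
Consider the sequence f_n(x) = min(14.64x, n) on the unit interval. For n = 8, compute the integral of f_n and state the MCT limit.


f(x) = 14.64x on [0,1]; f_n(x) = min(14.64x, n). At n = 8:
Step 1: f(x) reaches 8 at x = 8/14.64 = 0.546448
Step 2: integral(f_8) = integral(14.64x, 0, 0.546448) + integral(8, 0.546448, 1)
       = 14.64*0.546448^2/2 + 8*(1 - 0.546448)
       = 2.185792 + 3.628415
       = 5.814208
Step 3: As n -> infinity, f_n increases to f, so by MCT integral(f_n) -> integral(f) = 14.64/2 = 7.32.
Convergence: integral(f_8) = 5.814208 -> 7.32 as n -> infinity


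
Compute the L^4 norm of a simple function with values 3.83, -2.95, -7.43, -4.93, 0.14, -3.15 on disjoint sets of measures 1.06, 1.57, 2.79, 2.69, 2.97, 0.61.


Step 1: Compute |f_i|^4 for each value:
  |3.83|^4 = 215.176627
  |-2.95|^4 = 75.733506
  |-7.43|^4 = 3047.580984
  |-4.93|^4 = 590.728164
  |0.14|^4 = 3.841600e-04
  |-3.15|^4 = 98.456006
Step 2: Multiply by measures and sum:
  215.176627 * 1.06 = 228.087225
  75.733506 * 1.57 = 118.901605
  3047.580984 * 2.79 = 8502.750945
  590.728164 * 2.69 = 1589.058761
  3.841600e-04 * 2.97 = 0.001141
  98.456006 * 0.61 = 60.058164
Sum = 228.087225 + 118.901605 + 8502.750945 + 1589.058761 + 0.001141 + 60.058164 = 10498.857841
Step 3: Take the p-th root:
||f||_4 = (10498.857841)^(1/4) = 10.122447


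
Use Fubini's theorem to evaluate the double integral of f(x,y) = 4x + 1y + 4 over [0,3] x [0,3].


By Fubini, integrate in x first, then y.
Step 1: Fix y, integrate over x in [0,3]:
  integral(4x + 1y + 4, x=0..3)
  = 4*(3^2 - 0^2)/2 + (1y + 4)*(3 - 0)
  = 18 + (1y + 4)*3
  = 18 + 3y + 12
  = 30 + 3y
Step 2: Integrate over y in [0,3]:
  integral(30 + 3y, y=0..3)
  = 30*3 + 3*(3^2 - 0^2)/2
  = 90 + 13.5
  = 103.5


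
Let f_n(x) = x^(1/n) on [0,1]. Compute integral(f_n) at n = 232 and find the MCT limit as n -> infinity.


At n = 232: f_232(x) = x^(1/232).
Step 1: integral(x^(1/232), 0, 1) = [x^(1/232+1) / (1/232+1)] from 0 to 1
     = 1 / (1/232 + 1) = 1 / ((232+1)/232) = 232/(232+1)
     = 232/233 = 0.995708
Step 2: As n -> infinity, f_n(x) = x^(1/n) -> 1 for x in (0,1], and f_n is increasing in n.
By MCT, lim_n integral(f_n) = integral(lim_n f_n) = integral(1, 0, 1) = 1.
Step 3: Verify convergence: 232/233 = 0.995708 -> 1


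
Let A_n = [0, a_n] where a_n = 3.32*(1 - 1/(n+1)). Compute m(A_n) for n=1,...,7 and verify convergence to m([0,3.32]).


By continuity of measure from below: if A_n increases to A, then m(A_n) -> m(A).
Here A = [0, 3.32], so m(A) = 3.32
Step 1: a_1 = 3.32*(1 - 1/2) = 1.66, m(A_1) = 1.66
Step 2: a_2 = 3.32*(1 - 1/3) = 2.2133, m(A_2) = 2.2133
Step 3: a_3 = 3.32*(1 - 1/4) = 2.49, m(A_3) = 2.49
Step 4: a_4 = 3.32*(1 - 1/5) = 2.656, m(A_4) = 2.656
Step 5: a_5 = 3.32*(1 - 1/6) = 2.7667, m(A_5) = 2.7667
Step 6: a_6 = 3.32*(1 - 1/7) = 2.8457, m(A_6) = 2.8457
Step 7: a_7 = 3.32*(1 - 1/8) = 2.905, m(A_7) = 2.905
Limit: m(A_n) -> m([0,3.32]) = 3.32


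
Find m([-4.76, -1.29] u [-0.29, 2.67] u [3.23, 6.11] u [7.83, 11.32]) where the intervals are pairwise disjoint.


For pairwise disjoint intervals, m(union) = sum of lengths.
= (-1.29 - -4.76) + (2.67 - -0.29) + (6.11 - 3.23) + (11.32 - 7.83)
= 3.47 + 2.96 + 2.88 + 3.49
= 12.8


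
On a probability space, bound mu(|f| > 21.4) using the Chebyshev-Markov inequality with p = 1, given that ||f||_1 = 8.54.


Chebyshev/Markov inequality: mu(|f| > eps) <= (||f||_p / eps)^p
Step 1: ||f||_1 / eps = 8.54 / 21.4 = 0.399065
Step 2: Raise to power p = 1:
  (0.399065)^1 = 0.399065
Step 3: Therefore mu(|f| > 21.4) <= 0.399065


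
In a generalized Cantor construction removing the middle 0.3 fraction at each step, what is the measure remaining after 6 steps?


Step 1: At each step, fraction remaining = 1 - 0.3 = 0.7
Step 2: After 6 steps, measure = (0.7)^6
Step 3: Computing the power step by step:
  After step 1: 0.7
  After step 2: 0.49
  After step 3: 0.343
  After step 4: 0.2401
  After step 5: 0.16807
  ...
Result = 0.117649


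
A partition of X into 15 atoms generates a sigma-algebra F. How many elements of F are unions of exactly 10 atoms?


Each element of F is a union of some subset of the 15 atoms.
Elements that are unions of exactly 10 atoms correspond to 10-element subsets of the 15 atoms.
Count = C(15, 10) = 15! / (10! * 5!) = 3003.


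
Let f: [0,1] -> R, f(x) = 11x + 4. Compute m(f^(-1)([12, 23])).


f^(-1)([12, 23]) = {x : 12 <= 11x + 4 <= 23}
Solving: (12 - 4)/11 <= x <= (23 - 4)/11
= [0.727273, 1.727273]
Intersecting with [0,1]: [0.727273, 1]
Measure = 1 - 0.727273 = 0.272727


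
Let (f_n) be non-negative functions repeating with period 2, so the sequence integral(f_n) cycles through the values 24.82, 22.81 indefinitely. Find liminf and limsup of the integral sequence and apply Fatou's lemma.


The sequence (integral(f_n)) is periodic with period 2, repeating the values 24.82, 22.81 indefinitely.
Step 1: For a periodic sequence, every tail (a_m, a_(m+1), ...) contains all 2 period values infinitely often.
Step 2: Hence inf of every tail = min of the period values = min(24.82, 22.81) = 22.81.
        liminf_n integral(f_n) = sup over m of (inf of tail from m) = 22.81.
Step 3: Similarly sup of every tail = max of the period values = 24.82.
        limsup_n integral(f_n) = 24.82.
Step 4: Fatou's lemma: integral(liminf_n f_n) <= liminf_n integral(f_n) = 22.81.
        So the integral of the pointwise liminf is at most 22.81.


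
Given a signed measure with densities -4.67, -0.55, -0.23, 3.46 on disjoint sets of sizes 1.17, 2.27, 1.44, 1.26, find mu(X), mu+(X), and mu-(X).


Step 1: Compute signed measure on each set:
  Set 1: -4.67 * 1.17 = -5.4639
  Set 2: -0.55 * 2.27 = -1.2485
  Set 3: -0.23 * 1.44 = -0.3312
  Set 4: 3.46 * 1.26 = 4.3596
Step 2: Total signed measure = (-5.4639) + (-1.2485) + (-0.3312) + (4.3596)
     = -2.684
Step 3: Positive part mu+(X) = sum of positive contributions = 4.3596
Step 4: Negative part mu-(X) = |sum of negative contributions| = 7.0436


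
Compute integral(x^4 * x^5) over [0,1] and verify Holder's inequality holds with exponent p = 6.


Step 1: Exact integral of f*g = integral(x^9, 0, 1) = 1/10
     = 0.1
Step 2: Holder bound with p=6, q=1.2:
  ||f||_p = (integral x^24 dx)^(1/6) = (1/25)^(1/6) = 0.584804
  ||g||_q = (integral x^6 dx)^(1/1.2) = (1/7)^(1/1.2) = 0.197584
Step 3: Holder bound = ||f||_p * ||g||_q = 0.584804 * 0.197584 = 0.115548
Verification: 0.1 <= 0.115548 (Holder holds)


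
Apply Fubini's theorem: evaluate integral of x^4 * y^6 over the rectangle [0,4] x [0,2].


By Fubini's theorem, the double integral factors as a product of single integrals:
Step 1: integral_0^4 x^4 dx = [x^5/5] from 0 to 4
     = 4^5/5 = 204.8
Step 2: integral_0^2 y^6 dy = [y^7/7] from 0 to 2
     = 2^7/7 = 18.285714
Step 3: Double integral = 204.8 * 18.285714 = 3744.914286


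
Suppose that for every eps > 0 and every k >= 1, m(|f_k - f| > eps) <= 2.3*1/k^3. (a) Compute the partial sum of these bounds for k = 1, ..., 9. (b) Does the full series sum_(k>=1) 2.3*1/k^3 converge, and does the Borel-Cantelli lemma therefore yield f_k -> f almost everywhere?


Step 1: List the terms 2.3*1/k^3 for k = 1 to 9:
  k=1: 2.3
  k=2: 0.2875
  k=3: 0.085185
  k=4: 0.035937
  k=5: 0.0184
  k=6: 0.010648
  k=7: 0.006706
  k=8: 0.004492
  k=9: 0.003155
Step 2: Partial sum = 2.3 + 0.2875 + 0.085185 + 0.035937 + 0.0184 + 0.010648 + 0.006706 + 0.004492 + 0.003155
     = 2.752024
Step 3: The full series sum_(k>=1) 2.3*1/k^3 converges (p-series with p = 3 > 1; a constant multiple of a convergent series converges).
Step 4: Fix eps > 0. Since sum_k m(|f_k - f| > eps) < infinity, the Borel-Cantelli lemma gives
        m(limsup_k {|f_k - f| > eps}) = 0, i.e. for a.e. x, |f_k(x) - f(x)| <= eps for all large k.
        Applying this with eps = 1/j for j = 1, 2, ... and intersecting the countably many full-measure sets,
        for a.e. x we get limsup_k |f_k(x) - f(x)| <= 1/j for every j, hence f_k -> f almost everywhere.
Conclusion: series converges; Borel-Cantelli yields f_k -> f a.e.


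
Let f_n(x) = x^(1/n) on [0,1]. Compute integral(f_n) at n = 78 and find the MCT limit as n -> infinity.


At n = 78: f_78(x) = x^(1/78).
Step 1: integral(x^(1/78), 0, 1) = [x^(1/78+1) / (1/78+1)] from 0 to 1
     = 1 / (1/78 + 1) = 1 / ((78+1)/78) = 78/(78+1)
     = 78/79 = 0.987342
Step 2: As n -> infinity, f_n(x) = x^(1/n) -> 1 for x in (0,1], and f_n is increasing in n.
By MCT, lim_n integral(f_n) = integral(lim_n f_n) = integral(1, 0, 1) = 1.
Step 3: Verify convergence: 78/79 = 0.987342 -> 1


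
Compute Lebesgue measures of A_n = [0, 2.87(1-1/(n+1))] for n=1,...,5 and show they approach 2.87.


By continuity of measure from below: if A_n increases to A, then m(A_n) -> m(A).
Here A = [0, 2.87], so m(A) = 2.87
Step 1: a_1 = 2.87*(1 - 1/2) = 1.435, m(A_1) = 1.435
Step 2: a_2 = 2.87*(1 - 1/3) = 1.9133, m(A_2) = 1.9133
Step 3: a_3 = 2.87*(1 - 1/4) = 2.1525, m(A_3) = 2.1525
Step 4: a_4 = 2.87*(1 - 1/5) = 2.296, m(A_4) = 2.296
Step 5: a_5 = 2.87*(1 - 1/6) = 2.3917, m(A_5) = 2.3917
Limit: m(A_n) -> m([0,2.87]) = 2.87


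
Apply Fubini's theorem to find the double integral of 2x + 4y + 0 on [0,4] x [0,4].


By Fubini, integrate in x first, then y.
Step 1: Fix y, integrate over x in [0,4]:
  integral(2x + 4y + 0, x=0..4)
  = 2*(4^2 - 0^2)/2 + (4y + 0)*(4 - 0)
  = 16 + (4y + 0)*4
  = 16 + 16y + 0
  = 16 + 16y
Step 2: Integrate over y in [0,4]:
  integral(16 + 16y, y=0..4)
  = 16*4 + 16*(4^2 - 0^2)/2
  = 64 + 128
  = 192


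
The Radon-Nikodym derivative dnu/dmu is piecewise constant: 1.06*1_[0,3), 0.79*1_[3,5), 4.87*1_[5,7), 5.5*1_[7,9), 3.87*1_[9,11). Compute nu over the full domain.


Integrate each piece of the Radon-Nikodym derivative:
Step 1: integral_0^3 1.06 dx = 1.06*(3-0) = 1.06*3 = 3.18
Step 2: integral_3^5 0.79 dx = 0.79*(5-3) = 0.79*2 = 1.58
Step 3: integral_5^7 4.87 dx = 4.87*(7-5) = 4.87*2 = 9.74
Step 4: integral_7^9 5.5 dx = 5.5*(9-7) = 5.5*2 = 11
Step 5: integral_9^11 3.87 dx = 3.87*(11-9) = 3.87*2 = 7.74
Total: 3.18 + 1.58 + 9.74 + 11 + 7.74 = 33.24


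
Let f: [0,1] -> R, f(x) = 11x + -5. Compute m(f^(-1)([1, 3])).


f^(-1)([1, 3]) = {x : 1 <= 11x + -5 <= 3}
Solving: (1 - -5)/11 <= x <= (3 - -5)/11
= [0.545455, 0.727273]
Intersecting with [0,1]: [0.545455, 0.727273]
Measure = 0.727273 - 0.545455 = 0.181818


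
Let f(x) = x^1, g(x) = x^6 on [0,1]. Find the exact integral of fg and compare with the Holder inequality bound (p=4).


Step 1: Exact integral of f*g = integral(x^7, 0, 1) = 1/8
     = 0.125
Step 2: Holder bound with p=4, q=1.333333:
  ||f||_p = (integral x^4 dx)^(1/4) = (1/5)^(1/4) = 0.66874
  ||g||_q = (integral x^8 dx)^(1/1.333333) = (1/9)^(1/1.333333) = 0.19245
Step 3: Holder bound = ||f||_p * ||g||_q = 0.66874 * 0.19245 = 0.128699
Verification: 0.125 <= 0.128699 (Holder holds)


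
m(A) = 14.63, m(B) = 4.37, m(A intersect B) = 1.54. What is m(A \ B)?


m(A \ B) = m(A) - m(A n B)
= 14.63 - 1.54
= 13.09


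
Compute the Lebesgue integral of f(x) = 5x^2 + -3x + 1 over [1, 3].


The Lebesgue integral of a Riemann-integrable function agrees with the Riemann integral.
Antiderivative F(x) = (5/3)x^3 + (-3/2)x^2 + 1x
F(3) = (5/3)*3^3 + (-3/2)*3^2 + 1*3
     = (5/3)*27 + (-3/2)*9 + 1*3
     = 45 + -13.5 + 3
     = 34.5
F(1) = 1.166667
Integral = F(3) - F(1) = 34.5 - 1.166667 = 33.333333


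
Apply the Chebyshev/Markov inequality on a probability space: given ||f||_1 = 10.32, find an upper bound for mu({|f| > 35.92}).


Chebyshev/Markov inequality: mu(|f| > eps) <= (||f||_p / eps)^p
Step 1: ||f||_1 / eps = 10.32 / 35.92 = 0.287305
Step 2: Raise to power p = 1:
  (0.287305)^1 = 0.287305
Step 3: Therefore mu(|f| > 35.92) <= 0.287305


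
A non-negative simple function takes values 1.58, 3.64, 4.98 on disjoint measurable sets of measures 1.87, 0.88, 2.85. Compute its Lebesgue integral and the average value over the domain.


Step 1: Integral = sum(value_i * measure_i)
= 1.58*1.87 + 3.64*0.88 + 4.98*2.85
= 2.9546 + 3.2032 + 14.193
= 20.3508
Step 2: Total measure of domain = 1.87 + 0.88 + 2.85 = 5.6
Step 3: Average value = 20.3508 / 5.6 = 3.634071


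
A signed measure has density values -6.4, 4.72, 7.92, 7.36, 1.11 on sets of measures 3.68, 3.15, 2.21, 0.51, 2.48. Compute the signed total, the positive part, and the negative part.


Step 1: Compute signed measure on each set:
  Set 1: -6.4 * 3.68 = -23.552
  Set 2: 4.72 * 3.15 = 14.868
  Set 3: 7.92 * 2.21 = 17.5032
  Set 4: 7.36 * 0.51 = 3.7536
  Set 5: 1.11 * 2.48 = 2.7528
Step 2: Total signed measure = (-23.552) + (14.868) + (17.5032) + (3.7536) + (2.7528)
     = 15.3256
Step 3: Positive part mu+(X) = sum of positive contributions = 38.8776
Step 4: Negative part mu-(X) = |sum of negative contributions| = 23.552


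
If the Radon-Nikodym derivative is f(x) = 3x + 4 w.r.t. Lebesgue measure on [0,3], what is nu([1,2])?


nu(A) = integral_A (dnu/dmu) dmu = integral_1^2 (3x + 4) dx
Step 1: Antiderivative F(x) = (3/2)x^2 + 4x
Step 2: F(2) = (3/2)*2^2 + 4*2 = 6 + 8 = 14
Step 3: F(1) = (3/2)*1^2 + 4*1 = 1.5 + 4 = 5.5
Step 4: nu([1,2]) = F(2) - F(1) = 14 - 5.5 = 8.5


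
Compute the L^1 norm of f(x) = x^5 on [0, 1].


Step 1: ||f||_1 = (integral_0^1 |x^5|^1 dx)^(1/1)
     = (integral_0^1 x^5 dx)^(1/1)
Step 2: integral_0^1 x^5 dx = [x^6/(6)] from 0 to 1 = 1^6/6
     = 1/6 = 0.166667
Step 3: ||f||_1 = (0.166667)^(1/1) = 0.166667


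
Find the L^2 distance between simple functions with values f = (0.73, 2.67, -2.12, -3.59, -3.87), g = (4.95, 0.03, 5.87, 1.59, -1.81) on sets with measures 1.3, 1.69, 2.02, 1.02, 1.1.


Step 1: Compute differences f_i - g_i:
  0.73 - 4.95 = -4.22
  2.67 - 0.03 = 2.64
  -2.12 - 5.87 = -7.99
  -3.59 - 1.59 = -5.18
  -3.87 - -1.81 = -2.06
Step 2: Compute |diff|^2 * measure for each set:
  |-4.22|^2 * 1.3 = 17.8084 * 1.3 = 23.15092
  |2.64|^2 * 1.69 = 6.9696 * 1.69 = 11.778624
  |-7.99|^2 * 2.02 = 63.8401 * 2.02 = 128.957002
  |-5.18|^2 * 1.02 = 26.8324 * 1.02 = 27.369048
  |-2.06|^2 * 1.1 = 4.2436 * 1.1 = 4.66796
Step 3: Sum = 195.923554
Step 4: ||f-g||_2 = (195.923554)^(1/2) = 13.99727


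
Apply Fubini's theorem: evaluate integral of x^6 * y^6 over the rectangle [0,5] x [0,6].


By Fubini's theorem, the double integral factors as a product of single integrals:
Step 1: integral_0^5 x^6 dx = [x^7/7] from 0 to 5
     = 5^7/7 = 11160.714286
Step 2: integral_0^6 y^6 dy = [y^7/7] from 0 to 6
     = 6^7/7 = 39990.857143
Step 3: Double integral = 11160.714286 * 39990.857143 = 4.463265e+08


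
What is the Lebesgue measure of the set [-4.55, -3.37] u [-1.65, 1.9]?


For pairwise disjoint intervals, m(union) = sum of lengths.
= (-3.37 - -4.55) + (1.9 - -1.65)
= 1.18 + 3.55
= 4.73
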